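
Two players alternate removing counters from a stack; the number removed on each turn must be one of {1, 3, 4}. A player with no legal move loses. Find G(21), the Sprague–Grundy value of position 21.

G(0) = 0
G(1) = mex{0} = 1
G(2) = mex{1} = 0
G(3) = mex{0,0} = 1
G(4) = mex{1,1,0} = 2
G(5) = mex{2,0,1} = 3
G(6) = mex{3,1,0} = 2
G(7) = mex{2,2,1} = 0
G(8) = mex{0,3,2} = 1
G(9) = mex{1,2,3} = 0
G(10) = mex{0,0,2} = 1
G(11) = mex{1,1,0} = 2
G(12) = mex{2,0,1} = 3
G(13) = mex{3,1,0} = 2
G(14) = mex{2,2,1} = 0
G(15) = mex{0,3,2} = 1
G(16) = mex{1,2,3} = 0
G(17) = mex{0,0,2} = 1
G(18) = mex{1,1,0} = 2
G(19) = mex{2,0,1} = 3
G(20) = mex{3,1,0} = 2
G(21) = mex{2,2,1} = 0

0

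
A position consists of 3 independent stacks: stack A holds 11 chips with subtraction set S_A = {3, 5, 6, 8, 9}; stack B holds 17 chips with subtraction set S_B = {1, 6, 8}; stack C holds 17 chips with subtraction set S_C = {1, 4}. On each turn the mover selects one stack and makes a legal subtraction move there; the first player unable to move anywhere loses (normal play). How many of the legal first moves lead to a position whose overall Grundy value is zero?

Stack A, S = {3, 5, 6, 8, 9}:
G(0) = 0
G(1) = mex{} = 0
G(2) = mex{} = 0
G(3) = mex{0} = 1
G(4) = mex{0} = 1
G(5) = mex{0,0} = 1
G(6) = mex{1,0,0} = 2
G(7) = mex{1,0,0} = 2
G(8) = mex{1,1,0,0} = 2
G(9) = mex{2,1,1,0,0} = 3
G(10) = mex{2,1,1,0,0} = 3
G(11) = mex{2,2,1,1,0} = 3
G_A(11) = 3.
Stack B, S = {1, 6, 8}:
n :  0  1  2  3  4  5  6  7  8  9 10 11 12 13 14 15 16 17
G :  0  1  0  1  0  1  2  0  1  0  1  0  1  2  0  1  0  1
G_B(17) = 1.
Stack C, S = {1, 4}:
n :  0  1  2  3  4  5  6  7  8  9 10 11 12 13 14 15 16 17
G :  0  1  0  1  2  0  1  0  1  2  0  1  0  1  2  0  1  0
G_C(17) = 0.
Combined Grundy value = 3 ⊕ 1 ⊕ 0 = 2.
A winning move leaves total XOR = 0, i.e. changes one component's Grundy value g to g ⊕ X where X is the current total.
Stack A: need g' = 3⊕2 = 1. Options: 11−3→G=2, 11−5→G=2, 11−6→G=1, 11−8→G=1, 11−9→G=0. Hits: 2.
Stack B: need g' = 1⊕2 = 3. Options: 17−1→G=0, 17−6→G=0, 17−8→G=0. Hits: 0.
Stack C: need g' = 0⊕2 = 2. Options: 17−1→G=1, 17−4→G=1. Hits: 0.

2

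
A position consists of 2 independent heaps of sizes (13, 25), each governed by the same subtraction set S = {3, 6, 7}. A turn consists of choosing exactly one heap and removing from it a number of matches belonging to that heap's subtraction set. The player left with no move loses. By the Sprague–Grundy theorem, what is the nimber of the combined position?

0

All heaps use S = {3, 6, 7}:
G(0) = 0
G(1) = mex{} = 0
G(2) = mex{} = 0
G(3) = mex{0} = 1
G(4) = mex{0} = 1
G(5) = mex{0} = 1
G(6) = mex{1,0} = 2
G(7) = mex{1,0,0} = 2
G(8) = mex{1,0,0} = 2
G(9) = mex{2,1,0} = 3
G(10) = mex{2,1,1} = 0
G(11) = mex{2,1,1} = 0
G(12) = mex{3,2,1} = 0
G(13) = mex{0,2,2} = 1
G(14) = mex{0,2,2} = 1
G(15) = mex{0,3,2} = 1
G(16) = mex{1,0,3} = 2
G(17) = mex{1,0,0} = 2
G(18) = mex{1,0,0} = 2
G(19) = mex{2,1,0} = 3
G(20) = mex{2,1,1} = 0
G(21) = mex{2,1,1} = 0
G(22) = mex{3,2,1} = 0
G(23) = mex{0,2,2} = 1
G(24) = mex{0,2,2} = 1
G(25) = mex{0,3,2} = 1
Heap A: G(13) = 1.
Heap B: G(25) = 1.
Combined Grundy value = 1 ⊕ 1 = 0.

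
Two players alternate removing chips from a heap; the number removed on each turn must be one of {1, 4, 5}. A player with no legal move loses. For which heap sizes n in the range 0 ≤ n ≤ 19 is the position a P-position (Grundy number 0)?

0, 2, 8, 10, 16, 18

n :  0  1  2  3  4  5  6  7  8  9 10 11 12 13 14 15 16 17 18 19
G :  0  1  0  1  2  3  2  3  0  1  0  1  2  3  2  3  0  1  0  1
P-positions are exactly the n with G(n) = 0.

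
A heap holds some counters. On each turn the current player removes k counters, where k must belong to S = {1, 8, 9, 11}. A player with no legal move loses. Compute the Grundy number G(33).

1

n :  0  1  2  3  4  5  6  7  8  9 10 11 12 13 14 15 16 17 18 19 20 21 22 23 24 25 26 27 28 29 30 31 32 33
G :  0  1  0  1  0  1  0  1  2  3  2  3  2  3  2  3  0  1  0  1  0  1  0  1  2  3  2  3  2  3  2  3  0  1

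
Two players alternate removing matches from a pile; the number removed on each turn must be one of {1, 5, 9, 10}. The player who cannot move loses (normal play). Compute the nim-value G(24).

n :  0  1  2  3  4  5  6  7  8  9 10 11 12 13 14 15 16 17 18 19 20 21 22 23 24
G :  0  1  0  1  0  1  0  1  0  1  2  3  2  3  2  3  2  3  2  0  1  0  1  0  1

1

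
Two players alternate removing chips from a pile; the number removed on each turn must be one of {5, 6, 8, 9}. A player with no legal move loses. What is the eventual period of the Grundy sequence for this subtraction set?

14

G(0) = 0
G(1) = mex{} = 0
G(2) = mex{} = 0
G(3) = mex{} = 0
G(4) = mex{} = 0
G(5) = mex{0} = 1
G(6) = mex{0,0} = 1
G(7) = mex{0,0} = 1
G(8) = mex{0,0,0} = 1
G(9) = mex{0,0,0,0} = 1
G(10) = mex{1,0,0,0} = 2
G(11) = mex{1,1,0,0} = 2
G(12) = mex{1,1,0,0} = 2
G(13) = mex{1,1,1,0} = 2
G(14) = mex{1,1,1,1} = 0
G(15) = mex{2,1,1,1} = 0
G(16) = mex{2,2,1,1} = 0
G(17) = mex{2,2,1,1} = 0
G(18) = mex{2,2,2,1} = 0
G(19) = mex{0,2,2,2} = 1
G(20) = mex{0,0,2,2} = 1
G(21) = mex{0,0,2,2} = 1
G(22) = mex{0,0,0,2} = 1
G(23) = mex{0,0,0,0} = 1
G(24) = mex{1,0,0,0} = 2
G(25) = mex{1,1,0,0} = 2
G(26) = mex{1,1,0,0} = 2
G(27) = mex{1,1,1,0} = 2
G(28) = mex{1,1,1,1} = 0
G(29) = mex{2,1,1,1} = 0
G(n+14) = G(n) holds for n = 0,…,8 (a full window of length max(S) = 9), so the sequence is purely periodic with period 14.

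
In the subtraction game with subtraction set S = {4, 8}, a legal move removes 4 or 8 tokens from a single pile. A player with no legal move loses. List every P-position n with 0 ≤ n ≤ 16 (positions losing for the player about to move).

G(0) = 0
G(1) = mex{} = 0
G(2) = mex{} = 0
G(3) = mex{} = 0
G(4) = mex{0} = 1
G(5) = mex{0} = 1
G(6) = mex{0} = 1
G(7) = mex{0} = 1
G(8) = mex{1,0} = 2
G(9) = mex{1,0} = 2
G(10) = mex{1,0} = 2
G(11) = mex{1,0} = 2
G(12) = mex{2,1} = 0
G(13) = mex{2,1} = 0
G(14) = mex{2,1} = 0
G(15) = mex{2,1} = 0
G(16) = mex{0,2} = 1
P-positions are exactly the n with G(n) = 0.

0, 1, 2, 3, 12, 13, 14, 15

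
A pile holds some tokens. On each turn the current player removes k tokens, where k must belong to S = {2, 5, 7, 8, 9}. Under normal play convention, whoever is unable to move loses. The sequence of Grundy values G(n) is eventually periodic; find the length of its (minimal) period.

14

n :  0  1  2  3  4  5  6  7  8  9 10 11 12 13 14 15 16 17 18 19 20 21 22 23 24 25 26 27 28 29
G :  0  0  1  1  0  2  1  3  2  2  3  3  4  4  0  0  1  1  0  2  1  3  2  2  3  3  4  4  0  0
G(n+14) = G(n) holds for n = 0,…,8 (a full window of length max(S) = 9), so the sequence is purely periodic with period 14.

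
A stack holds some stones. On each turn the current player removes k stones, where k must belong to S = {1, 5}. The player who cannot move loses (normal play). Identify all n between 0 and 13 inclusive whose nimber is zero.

0, 2, 4, 6, 8, 10, 12

G(0) = 0
G(1) = mex{0} = 1
G(2) = mex{1} = 0
G(3) = mex{0} = 1
G(4) = mex{1} = 0
G(5) = mex{0,0} = 1
G(6) = mex{1,1} = 0
G(7) = mex{0,0} = 1
G(8) = mex{1,1} = 0
G(9) = mex{0,0} = 1
G(10) = mex{1,1} = 0
G(11) = mex{0,0} = 1
G(12) = mex{1,1} = 0
G(13) = mex{0,0} = 1
P-positions are exactly the n with G(n) = 0.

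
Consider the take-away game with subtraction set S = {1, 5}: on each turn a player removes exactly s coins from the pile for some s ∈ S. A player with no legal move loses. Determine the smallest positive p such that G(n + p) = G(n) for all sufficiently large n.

2

G(0) = 0
G(1) = mex{0} = 1
G(2) = mex{1} = 0
G(3) = mex{0} = 1
G(4) = mex{1} = 0
G(5) = mex{0,0} = 1
G(6) = mex{1,1} = 0
G(7) = mex{0,0} = 1
G(8) = mex{1,1} = 0
G(9) = mex{0,0} = 1
G(10) = mex{1,1} = 0
G(11) = mex{0,0} = 1
G(12) = mex{1,1} = 0
G(13) = mex{0,0} = 1
G(14) = mex{1,1} = 0
G(n+2) = G(n) holds for n = 0,…,4 (a full window of length max(S) = 5), so the sequence is purely periodic with period 2.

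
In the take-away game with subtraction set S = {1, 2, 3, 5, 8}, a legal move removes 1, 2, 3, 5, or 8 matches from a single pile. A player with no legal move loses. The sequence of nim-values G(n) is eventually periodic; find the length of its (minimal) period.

10

n :  0  1  2  3  4  5  6  7  8  9 10 11 12 13 14 15 16 17 18 19 20 21
G :  0  1  2  3  0  1  2  3  4  5  0  1  2  3  0  1  2  3  4  5  0  1
G(n+10) = G(n) holds for n = 0,…,7 (a full window of length max(S) = 8), so the sequence is purely periodic with period 10.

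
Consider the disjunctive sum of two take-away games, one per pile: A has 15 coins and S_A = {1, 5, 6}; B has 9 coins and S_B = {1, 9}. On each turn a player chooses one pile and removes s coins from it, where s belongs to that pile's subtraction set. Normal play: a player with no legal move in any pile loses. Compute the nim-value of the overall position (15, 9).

Pile A, S = {1, 5, 6}:
G(0) = 0
G(1) = mex{0} = 1
G(2) = mex{1} = 0
G(3) = mex{0} = 1
G(4) = mex{1} = 0
G(5) = mex{0,0} = 1
G(6) = mex{1,1,0} = 2
G(7) = mex{2,0,1} = 3
G(8) = mex{3,1,0} = 2
G(9) = mex{2,0,1} = 3
G(10) = mex{3,1,0} = 2
G(11) = mex{2,2,1} = 0
G(12) = mex{0,3,2} = 1
G(13) = mex{1,2,3} = 0
G(14) = mex{0,3,2} = 1
G(15) = mex{1,2,3} = 0
G_A(15) = 0.
Pile B, S = {1, 9}:
G(0) = 0
G(1) = mex{0} = 1
G(2) = mex{1} = 0
G(3) = mex{0} = 1
G(4) = mex{1} = 0
G(5) = mex{0} = 1
G(6) = mex{1} = 0
G(7) = mex{0} = 1
G(8) = mex{1} = 0
G(9) = mex{0,0} = 1
G_B(9) = 1.
Combined Grundy value = 0 ⊕ 1 = 1.

1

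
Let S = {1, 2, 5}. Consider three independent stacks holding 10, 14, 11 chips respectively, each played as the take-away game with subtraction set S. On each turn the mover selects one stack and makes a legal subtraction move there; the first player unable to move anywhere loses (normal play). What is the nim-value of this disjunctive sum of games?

All stacks use S = {1, 2, 5}:
n :  0  1  2  3  4  5  6  7  8  9 10 11 12 13 14
G :  0  1  2  0  1  2  0  1  2  0  1  2  0  1  2
Stack A: G(10) = 1.
Stack B: G(14) = 2.
Stack C: G(11) = 2.
Combined Grundy value = 1 ⊕ 2 ⊕ 2 = 1.

1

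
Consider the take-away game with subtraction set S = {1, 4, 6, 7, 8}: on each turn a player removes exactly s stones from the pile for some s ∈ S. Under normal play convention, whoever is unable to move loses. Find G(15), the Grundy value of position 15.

G(0) = 0
G(1) = mex{0} = 1
G(2) = mex{1} = 0
G(3) = mex{0} = 1
G(4) = mex{1,0} = 2
G(5) = mex{2,1} = 0
G(6) = mex{0,0,0} = 1
G(7) = mex{1,1,1,0} = 2
G(8) = mex{2,2,0,1,0} = 3
G(9) = mex{3,0,1,0,1} = 2
G(10) = mex{2,1,2,1,0} = 3
G(11) = mex{3,2,0,2,1} = 4
G(12) = mex{4,3,1,0,2} = 5
G(13) = mex{5,2,2,1,0} = 3
G(14) = mex{3,3,3,2,1} = 0
G(15) = mex{0,4,2,3,2} = 1

1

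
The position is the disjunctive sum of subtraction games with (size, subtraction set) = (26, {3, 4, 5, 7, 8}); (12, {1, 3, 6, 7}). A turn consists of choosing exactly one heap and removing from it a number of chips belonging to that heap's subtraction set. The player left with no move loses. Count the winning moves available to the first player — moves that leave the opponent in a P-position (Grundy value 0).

3

Heap A, S = {3, 4, 5, 7, 8}:
n :  0  1  2  3  4  5  6  7  8  9 10 11 12 13 14 15 16 17 18 19 20 21 22 23 24 25 26
G :  0  0  0  1  1  1  2  2  2  3  3  0  0  0  1  1  1  2  2  2  3  3  0  0  0  1  1
G_A(26) = 1.
Heap B, S = {1, 3, 6, 7}:
G(0) = 0
G(1) = mex{0} = 1
G(2) = mex{1} = 0
G(3) = mex{0,0} = 1
G(4) = mex{1,1} = 0
G(5) = mex{0,0} = 1
G(6) = mex{1,1,0} = 2
G(7) = mex{2,0,1,0} = 3
G(8) = mex{3,1,0,1} = 2
G(9) = mex{2,2,1,0} = 3
G(10) = mex{3,3,0,1} = 2
G(11) = mex{2,2,1,0} = 3
G(12) = mex{3,3,2,1} = 0
G_B(12) = 0.
Combined Grundy value = 1 ⊕ 0 = 1.
A winning move leaves total XOR = 0, i.e. changes one component's Grundy value g to g ⊕ X where X is the current total.
Heap A: need g' = 1⊕1 = 0. Options: 26−3→G=0, 26−4→G=0, 26−5→G=3, 26−7→G=2, 26−8→G=2. Hits: 2.
Heap B: need g' = 0⊕1 = 1. Options: 12−1→G=3, 12−3→G=3, 12−6→G=2, 12−7→G=1. Hits: 1.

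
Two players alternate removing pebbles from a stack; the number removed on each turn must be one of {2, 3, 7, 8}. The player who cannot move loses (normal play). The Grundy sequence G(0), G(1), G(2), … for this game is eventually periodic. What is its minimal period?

5

G(0) = 0
G(1) = mex{} = 0
G(2) = mex{0} = 1
G(3) = mex{0,0} = 1
G(4) = mex{1,0} = 2
G(5) = mex{1,1} = 0
G(6) = mex{2,1} = 0
G(7) = mex{0,2,0} = 1
G(8) = mex{0,0,0,0} = 1
G(9) = mex{1,0,1,0} = 2
G(10) = mex{1,1,1,1} = 0
G(11) = mex{2,1,2,1} = 0
G(12) = mex{0,2,0,2} = 1
G(13) = mex{0,0,0,0} = 1
G(14) = mex{1,0,1,0} = 2
G(n+5) = G(n) holds for n = 0,…,7 (a full window of length max(S) = 8), so the sequence is purely periodic with period 5.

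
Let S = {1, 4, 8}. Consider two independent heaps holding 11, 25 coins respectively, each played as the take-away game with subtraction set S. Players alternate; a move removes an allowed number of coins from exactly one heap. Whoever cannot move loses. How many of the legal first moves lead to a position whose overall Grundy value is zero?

2

All heaps use S = {1, 4, 8}:
G(0) = 0
G(1) = mex{0} = 1
G(2) = mex{1} = 0
G(3) = mex{0} = 1
G(4) = mex{1,0} = 2
G(5) = mex{2,1} = 0
G(6) = mex{0,0} = 1
G(7) = mex{1,1} = 0
G(8) = mex{0,2,0} = 1
G(9) = mex{1,0,1} = 2
G(10) = mex{2,1,0} = 3
G(11) = mex{3,0,1} = 2
G(12) = mex{2,1,2} = 0
G(13) = mex{0,2,0} = 1
G(14) = mex{1,3,1} = 0
G(15) = mex{0,2,0} = 1
G(16) = mex{1,0,1} = 2
G(17) = mex{2,1,2} = 0
G(18) = mex{0,0,3} = 1
G(19) = mex{1,1,2} = 0
G(20) = mex{0,2,0} = 1
G(21) = mex{1,0,1} = 2
G(22) = mex{2,1,0} = 3
G(23) = mex{3,0,1} = 2
G(24) = mex{2,1,2} = 0
G(25) = mex{0,2,0} = 1
Heap A: G(11) = 2.
Heap B: G(25) = 1.
Combined Grundy value = 2 ⊕ 1 = 3.
A winning move leaves total XOR = 0, i.e. changes one component's Grundy value g to g ⊕ X where X is the current total.
Heap A: need g' = 2⊕3 = 1. Options: 11−1→G=3, 11−4→G=0, 11−8→G=1. Hits: 1.
Heap B: need g' = 1⊕3 = 2. Options: 25−1→G=0, 25−4→G=2, 25−8→G=0. Hits: 1.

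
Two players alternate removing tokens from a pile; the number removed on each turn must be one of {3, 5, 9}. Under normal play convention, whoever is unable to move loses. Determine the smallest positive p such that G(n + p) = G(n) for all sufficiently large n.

2

n :  0  1  2  3  4  5  6  7  8  9 10 11 12 13 14 15 16 17 18 19 20 21 22 23 24 25 26
G :  0  0  0  1  1  1  2  2  0  3  3  1  0  2  0  1  0  1  0  1  0  1  0  1  0  1  0
From n = 14 onward G(n+2) = G(n); since this holds over max(S) = 9 consecutive positions the period is 2 (pre-period 14).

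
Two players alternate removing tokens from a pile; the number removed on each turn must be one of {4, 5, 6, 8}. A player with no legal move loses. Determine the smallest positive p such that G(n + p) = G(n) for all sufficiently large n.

12

G(0) = 0
G(1) = mex{} = 0
G(2) = mex{} = 0
G(3) = mex{} = 0
G(4) = mex{0} = 1
G(5) = mex{0,0} = 1
G(6) = mex{0,0,0} = 1
G(7) = mex{0,0,0} = 1
G(8) = mex{1,0,0,0} = 2
G(9) = mex{1,1,0,0} = 2
G(10) = mex{1,1,1,0} = 2
G(11) = mex{1,1,1,0} = 2
G(12) = mex{2,1,1,1} = 0
G(13) = mex{2,2,1,1} = 0
G(14) = mex{2,2,2,1} = 0
G(15) = mex{2,2,2,1} = 0
G(16) = mex{0,2,2,2} = 1
G(17) = mex{0,0,2,2} = 1
G(18) = mex{0,0,0,2} = 1
G(19) = mex{0,0,0,2} = 1
G(20) = mex{1,0,0,0} = 2
G(21) = mex{1,1,0,0} = 2
G(22) = mex{1,1,1,0} = 2
G(23) = mex{1,1,1,0} = 2
G(24) = mex{2,1,1,1} = 0
G(25) = mex{2,2,1,1} = 0
G(n+12) = G(n) holds for n = 0,…,7 (a full window of length max(S) = 8), so the sequence is purely periodic with period 12.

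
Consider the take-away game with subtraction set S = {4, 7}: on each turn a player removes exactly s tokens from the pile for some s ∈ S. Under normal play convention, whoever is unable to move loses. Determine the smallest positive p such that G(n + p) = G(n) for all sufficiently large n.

11

G(0) = 0
G(1) = mex{} = 0
G(2) = mex{} = 0
G(3) = mex{} = 0
G(4) = mex{0} = 1
G(5) = mex{0} = 1
G(6) = mex{0} = 1
G(7) = mex{0,0} = 1
G(8) = mex{1,0} = 2
G(9) = mex{1,0} = 2
G(10) = mex{1,0} = 2
G(11) = mex{1,1} = 0
G(12) = mex{2,1} = 0
G(13) = mex{2,1} = 0
G(14) = mex{2,1} = 0
G(15) = mex{0,2} = 1
G(16) = mex{0,2} = 1
G(17) = mex{0,2} = 1
G(18) = mex{0,0} = 1
G(19) = mex{1,0} = 2
G(20) = mex{1,0} = 2
G(21) = mex{1,0} = 2
G(22) = mex{1,1} = 0
G(23) = mex{2,1} = 0
G(n+11) = G(n) holds for n = 0,…,6 (a full window of length max(S) = 7), so the sequence is purely periodic with period 11.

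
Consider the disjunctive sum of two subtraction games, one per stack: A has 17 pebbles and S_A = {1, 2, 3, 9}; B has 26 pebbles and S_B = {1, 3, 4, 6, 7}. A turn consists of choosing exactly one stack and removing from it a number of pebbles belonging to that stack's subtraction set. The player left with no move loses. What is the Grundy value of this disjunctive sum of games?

Stack A, S = {1, 2, 3, 9}:
n :  0  1  2  3  4  5  6  7  8  9 10 11 12 13 14 15 16 17
G :  0  1  2  3  0  1  2  3  0  1  2  3  0  1  2  3  0  1
G_A(17) = 1.
Stack B, S = {1, 3, 4, 6, 7}:
n :  0  1  2  3  4  5  6  7  8  9 10 11 12 13 14 15 16 17 18 19 20 21 22 23 24 25 26
G :  0  1  0  1  2  3  2  3  4  5  0  1  0  1  2  3  2  3  4  5  0  1  0  1  2  3  2
G_B(26) = 2.
Combined Grundy value = 1 ⊕ 2 = 3.

3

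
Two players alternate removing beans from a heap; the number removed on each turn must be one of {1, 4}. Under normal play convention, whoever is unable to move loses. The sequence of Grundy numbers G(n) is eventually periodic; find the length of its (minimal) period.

5

G(0) = 0
G(1) = mex{0} = 1
G(2) = mex{1} = 0
G(3) = mex{0} = 1
G(4) = mex{1,0} = 2
G(5) = mex{2,1} = 0
G(6) = mex{0,0} = 1
G(7) = mex{1,1} = 0
G(8) = mex{0,2} = 1
G(9) = mex{1,0} = 2
G(10) = mex{2,1} = 0
G(11) = mex{0,0} = 1
G(12) = mex{1,1} = 0
G(13) = mex{0,2} = 1
G(14) = mex{1,0} = 2
G(n+5) = G(n) holds for n = 0,…,3 (a full window of length max(S) = 4), so the sequence is purely periodic with period 5.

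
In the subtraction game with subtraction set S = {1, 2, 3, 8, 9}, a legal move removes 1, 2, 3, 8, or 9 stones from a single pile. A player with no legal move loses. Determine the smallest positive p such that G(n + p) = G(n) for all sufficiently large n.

n :  0  1  2  3  4  5  6  7  8  9 10 11 12 13 14 15 16 17 18 19 20 21
G :  0  1  2  3  0  1  2  3  4  5  0  1  2  3  0  1  2  3  4  5  0  1
G(n+10) = G(n) holds for n = 0,…,8 (a full window of length max(S) = 9), so the sequence is purely periodic with period 10.

10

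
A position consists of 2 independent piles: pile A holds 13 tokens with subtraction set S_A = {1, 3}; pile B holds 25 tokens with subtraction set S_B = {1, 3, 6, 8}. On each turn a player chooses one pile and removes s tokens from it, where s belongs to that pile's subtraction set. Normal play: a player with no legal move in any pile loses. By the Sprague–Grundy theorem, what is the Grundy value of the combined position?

2

Pile A, S = {1, 3}:
n :  0  1  2  3  4  5  6  7  8  9 10 11 12 13
G :  0  1  0  1  0  1  0  1  0  1  0  1  0  1
G_A(13) = 1.
Pile B, S = {1, 3, 6, 8}:
G(0) = 0
G(1) = mex{0} = 1
G(2) = mex{1} = 0
G(3) = mex{0,0} = 1
G(4) = mex{1,1} = 0
G(5) = mex{0,0} = 1
G(6) = mex{1,1,0} = 2
G(7) = mex{2,0,1} = 3
G(8) = mex{3,1,0,0} = 2
G(9) = mex{2,2,1,1} = 0
G(10) = mex{0,3,0,0} = 1
G(11) = mex{1,2,1,1} = 0
G(12) = mex{0,0,2,0} = 1
G(13) = mex{1,1,3,1} = 0
G(14) = mex{0,0,2,2} = 1
G(15) = mex{1,1,0,3} = 2
G(16) = mex{2,0,1,2} = 3
G(17) = mex{3,1,0,0} = 2
G(18) = mex{2,2,1,1} = 0
G(19) = mex{0,3,0,0} = 1
G(20) = mex{1,2,1,1} = 0
G(21) = mex{0,0,2,0} = 1
G(22) = mex{1,1,3,1} = 0
G(23) = mex{0,0,2,2} = 1
G(24) = mex{1,1,0,3} = 2
G(25) = mex{2,0,1,2} = 3
G_B(25) = 3.
Combined Grundy value = 1 ⊕ 3 = 2.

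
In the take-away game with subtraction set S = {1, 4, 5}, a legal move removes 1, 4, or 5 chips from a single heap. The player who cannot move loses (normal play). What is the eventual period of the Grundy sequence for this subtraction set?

G(0) = 0
G(1) = mex{0} = 1
G(2) = mex{1} = 0
G(3) = mex{0} = 1
G(4) = mex{1,0} = 2
G(5) = mex{2,1,0} = 3
G(6) = mex{3,0,1} = 2
G(7) = mex{2,1,0} = 3
G(8) = mex{3,2,1} = 0
G(9) = mex{0,3,2} = 1
G(10) = mex{1,2,3} = 0
G(11) = mex{0,3,2} = 1
G(12) = mex{1,0,3} = 2
G(13) = mex{2,1,0} = 3
G(14) = mex{3,0,1} = 2
G(15) = mex{2,1,0} = 3
G(16) = mex{3,2,1} = 0
G(17) = mex{0,3,2} = 1
G(n+8) = G(n) holds for n = 0,…,4 (a full window of length max(S) = 5), so the sequence is purely periodic with period 8.

8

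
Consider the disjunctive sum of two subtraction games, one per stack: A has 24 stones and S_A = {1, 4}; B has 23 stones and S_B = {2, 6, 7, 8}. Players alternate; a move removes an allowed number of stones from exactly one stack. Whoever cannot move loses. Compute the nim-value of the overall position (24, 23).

0

Stack A, S = {1, 4}:
G(0) = 0
G(1) = mex{0} = 1
G(2) = mex{1} = 0
G(3) = mex{0} = 1
G(4) = mex{1,0} = 2
G(5) = mex{2,1} = 0
G(6) = mex{0,0} = 1
G(7) = mex{1,1} = 0
G(8) = mex{0,2} = 1
G(9) = mex{1,0} = 2
G(10) = mex{2,1} = 0
G(11) = mex{0,0} = 1
G(12) = mex{1,1} = 0
G(13) = mex{0,2} = 1
G(14) = mex{1,0} = 2
G(15) = mex{2,1} = 0
G(16) = mex{0,0} = 1
G(17) = mex{1,1} = 0
G(18) = mex{0,2} = 1
G(19) = mex{1,0} = 2
G(20) = mex{2,1} = 0
G(21) = mex{0,0} = 1
G(22) = mex{1,1} = 0
G(23) = mex{0,2} = 1
G(24) = mex{1,0} = 2
G_A(24) = 2.
Stack B, S = {2, 6, 7, 8}:
G(0) = 0
G(1) = mex{} = 0
G(2) = mex{0} = 1
G(3) = mex{0} = 1
G(4) = mex{1} = 0
G(5) = mex{1} = 0
G(6) = mex{0,0} = 1
G(7) = mex{0,0,0} = 1
G(8) = mex{1,1,0,0} = 2
G(9) = mex{1,1,1,0} = 2
G(10) = mex{2,0,1,1} = 3
G(11) = mex{2,0,0,1} = 3
G(12) = mex{3,1,0,0} = 2
G(13) = mex{3,1,1,0} = 2
G(14) = mex{2,2,1,1} = 0
G(15) = mex{2,2,2,1} = 0
G(16) = mex{0,3,2,2} = 1
G(17) = mex{0,3,3,2} = 1
G(18) = mex{1,2,3,3} = 0
G(19) = mex{1,2,2,3} = 0
G(20) = mex{0,0,2,2} = 1
G(21) = mex{0,0,0,2} = 1
G(22) = mex{1,1,0,0} = 2
G(23) = mex{1,1,1,0} = 2
G_B(23) = 2.
Combined Grundy value = 2 ⊕ 2 = 0.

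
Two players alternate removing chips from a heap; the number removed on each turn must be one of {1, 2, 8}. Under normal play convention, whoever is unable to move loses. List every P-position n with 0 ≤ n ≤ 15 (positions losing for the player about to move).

0, 3, 6, 9, 12, 15

n :  0  1  2  3  4  5  6  7  8  9 10 11 12 13 14 15
G :  0  1  2  0  1  2  0  1  2  0  1  2  0  1  2  0
P-positions are exactly the n with G(n) = 0.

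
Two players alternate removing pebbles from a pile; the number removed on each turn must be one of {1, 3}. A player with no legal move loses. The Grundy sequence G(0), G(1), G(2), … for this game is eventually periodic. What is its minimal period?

n :  0  1  2  3  4  5  6  7  8  9 10 11 12 13 14
G :  0  1  0  1  0  1  0  1  0  1  0  1  0  1  0
G(n+2) = G(n) holds for n = 0,…,2 (a full window of length max(S) = 3), so the sequence is purely periodic with period 2.

2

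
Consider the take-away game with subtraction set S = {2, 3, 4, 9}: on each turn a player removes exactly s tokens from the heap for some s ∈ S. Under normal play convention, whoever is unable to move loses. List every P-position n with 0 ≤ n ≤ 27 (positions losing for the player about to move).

0, 1, 6, 7, 12, 13, 18, 19, 24, 25

G(0) = 0
G(1) = mex{} = 0
G(2) = mex{0} = 1
G(3) = mex{0,0} = 1
G(4) = mex{1,0,0} = 2
G(5) = mex{1,1,0} = 2
G(6) = mex{2,1,1} = 0
G(7) = mex{2,2,1} = 0
G(8) = mex{0,2,2} = 1
G(9) = mex{0,0,2,0} = 1
G(10) = mex{1,0,0,0} = 2
G(11) = mex{1,1,0,1} = 2
G(12) = mex{2,1,1,1} = 0
G(13) = mex{2,2,1,2} = 0
G(14) = mex{0,2,2,2} = 1
G(15) = mex{0,0,2,0} = 1
G(16) = mex{1,0,0,0} = 2
G(17) = mex{1,1,0,1} = 2
G(18) = mex{2,1,1,1} = 0
G(19) = mex{2,2,1,2} = 0
G(20) = mex{0,2,2,2} = 1
G(21) = mex{0,0,2,0} = 1
G(22) = mex{1,0,0,0} = 2
G(23) = mex{1,1,0,1} = 2
G(24) = mex{2,1,1,1} = 0
G(25) = mex{2,2,1,2} = 0
G(26) = mex{0,2,2,2} = 1
G(27) = mex{0,0,2,0} = 1
P-positions are exactly the n with G(n) = 0.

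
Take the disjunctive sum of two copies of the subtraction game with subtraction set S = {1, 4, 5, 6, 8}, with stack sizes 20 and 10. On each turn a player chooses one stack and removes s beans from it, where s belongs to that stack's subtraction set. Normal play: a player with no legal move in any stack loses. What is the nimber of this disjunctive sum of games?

All stacks use S = {1, 4, 5, 6, 8}:
G(0) = 0
G(1) = mex{0} = 1
G(2) = mex{1} = 0
G(3) = mex{0} = 1
G(4) = mex{1,0} = 2
G(5) = mex{2,1,0} = 3
G(6) = mex{3,0,1,0} = 2
G(7) = mex{2,1,0,1} = 3
G(8) = mex{3,2,1,0,0} = 4
G(9) = mex{4,3,2,1,1} = 0
G(10) = mex{0,2,3,2,0} = 1
G(11) = mex{1,3,2,3,1} = 0
G(12) = mex{0,4,3,2,2} = 1
G(13) = mex{1,0,4,3,3} = 2
G(14) = mex{2,1,0,4,2} = 3
G(15) = mex{3,0,1,0,3} = 2
G(16) = mex{2,1,0,1,4} = 3
G(17) = mex{3,2,1,0,0} = 4
G(18) = mex{4,3,2,1,1} = 0
G(19) = mex{0,2,3,2,0} = 1
G(20) = mex{1,3,2,3,1} = 0
Stack A: G(20) = 0.
Stack B: G(10) = 1.
Combined Grundy value = 0 ⊕ 1 = 1.

1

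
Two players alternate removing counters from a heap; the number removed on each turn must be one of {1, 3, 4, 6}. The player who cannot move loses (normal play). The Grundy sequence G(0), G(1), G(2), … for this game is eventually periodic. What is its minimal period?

7

G(0) = 0
G(1) = mex{0} = 1
G(2) = mex{1} = 0
G(3) = mex{0,0} = 1
G(4) = mex{1,1,0} = 2
G(5) = mex{2,0,1} = 3
G(6) = mex{3,1,0,0} = 2
G(7) = mex{2,2,1,1} = 0
G(8) = mex{0,3,2,0} = 1
G(9) = mex{1,2,3,1} = 0
G(10) = mex{0,0,2,2} = 1
G(11) = mex{1,1,0,3} = 2
G(12) = mex{2,0,1,2} = 3
G(13) = mex{3,1,0,0} = 2
G(14) = mex{2,2,1,1} = 0
G(15) = mex{0,3,2,0} = 1
G(n+7) = G(n) holds for n = 0,…,5 (a full window of length max(S) = 6), so the sequence is purely periodic with period 7.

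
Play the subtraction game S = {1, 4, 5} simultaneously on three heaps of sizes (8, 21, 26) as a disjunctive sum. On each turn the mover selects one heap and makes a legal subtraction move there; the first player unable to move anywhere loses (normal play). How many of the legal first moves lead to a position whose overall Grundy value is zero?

3

All heaps use S = {1, 4, 5}:
G(0) = 0
G(1) = mex{0} = 1
G(2) = mex{1} = 0
G(3) = mex{0} = 1
G(4) = mex{1,0} = 2
G(5) = mex{2,1,0} = 3
G(6) = mex{3,0,1} = 2
G(7) = mex{2,1,0} = 3
G(8) = mex{3,2,1} = 0
G(9) = mex{0,3,2} = 1
G(10) = mex{1,2,3} = 0
G(11) = mex{0,3,2} = 1
G(12) = mex{1,0,3} = 2
G(13) = mex{2,1,0} = 3
G(14) = mex{3,0,1} = 2
G(15) = mex{2,1,0} = 3
G(16) = mex{3,2,1} = 0
G(17) = mex{0,3,2} = 1
G(18) = mex{1,2,3} = 0
G(19) = mex{0,3,2} = 1
G(20) = mex{1,0,3} = 2
G(21) = mex{2,1,0} = 3
G(22) = mex{3,0,1} = 2
G(23) = mex{2,1,0} = 3
G(24) = mex{3,2,1} = 0
G(25) = mex{0,3,2} = 1
G(26) = mex{1,2,3} = 0
Heap A: G(8) = 0.
Heap B: G(21) = 3.
Heap C: G(26) = 0.
Combined Grundy value = 0 ⊕ 3 ⊕ 0 = 3.
A winning move leaves total XOR = 0, i.e. changes one component's Grundy value g to g ⊕ X where X is the current total.
Heap A: need g' = 0⊕3 = 3. Options: 8−1→G=3, 8−4→G=2, 8−5→G=1. Hits: 1.
Heap B: need g' = 3⊕3 = 0. Options: 21−1→G=2, 21−4→G=1, 21−5→G=0. Hits: 1.
Heap C: need g' = 0⊕3 = 3. Options: 26−1→G=1, 26−4→G=2, 26−5→G=3. Hits: 1.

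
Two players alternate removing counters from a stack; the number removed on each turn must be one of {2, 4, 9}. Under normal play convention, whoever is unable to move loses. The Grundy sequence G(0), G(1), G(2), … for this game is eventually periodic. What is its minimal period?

6

G(0) = 0
G(1) = mex{} = 0
G(2) = mex{0} = 1
G(3) = mex{0} = 1
G(4) = mex{1,0} = 2
G(5) = mex{1,0} = 2
G(6) = mex{2,1} = 0
G(7) = mex{2,1} = 0
G(8) = mex{0,2} = 1
G(9) = mex{0,2,0} = 1
G(10) = mex{1,0,0} = 2
G(11) = mex{1,0,1} = 2
G(12) = mex{2,1,1} = 0
G(13) = mex{2,1,2} = 0
G(14) = mex{0,2,2} = 1
G(15) = mex{0,2,0} = 1
G(16) = mex{1,0,0} = 2
G(n+6) = G(n) holds for n = 0,…,8 (a full window of length max(S) = 9), so the sequence is purely periodic with period 6.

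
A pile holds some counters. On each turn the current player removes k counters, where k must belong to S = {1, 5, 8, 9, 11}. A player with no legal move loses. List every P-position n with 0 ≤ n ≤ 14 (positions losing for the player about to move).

0, 2, 4, 6

n :  0  1  2  3  4  5  6  7  8  9 10 11 12 13 14
G :  0  1  0  1  0  1  0  1  2  3  2  3  2  3  2
P-positions are exactly the n with G(n) = 0.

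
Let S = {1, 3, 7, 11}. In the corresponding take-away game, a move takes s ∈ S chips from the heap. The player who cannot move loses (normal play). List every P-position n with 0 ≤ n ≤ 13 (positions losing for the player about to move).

0, 2, 4, 6, 8, 10, 12

G(0) = 0
G(1) = mex{0} = 1
G(2) = mex{1} = 0
G(3) = mex{0,0} = 1
G(4) = mex{1,1} = 0
G(5) = mex{0,0} = 1
G(6) = mex{1,1} = 0
G(7) = mex{0,0,0} = 1
G(8) = mex{1,1,1} = 0
G(9) = mex{0,0,0} = 1
G(10) = mex{1,1,1} = 0
G(11) = mex{0,0,0,0} = 1
G(12) = mex{1,1,1,1} = 0
G(13) = mex{0,0,0,0} = 1
P-positions are exactly the n with G(n) = 0.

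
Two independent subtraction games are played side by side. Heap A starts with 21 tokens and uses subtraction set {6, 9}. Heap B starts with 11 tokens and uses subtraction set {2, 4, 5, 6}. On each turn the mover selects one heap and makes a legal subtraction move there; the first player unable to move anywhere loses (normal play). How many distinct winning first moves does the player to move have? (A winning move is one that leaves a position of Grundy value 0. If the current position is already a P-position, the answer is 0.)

0

Heap A, S = {6, 9}:
G(0) = 0
G(1) = mex{} = 0
G(2) = mex{} = 0
G(3) = mex{} = 0
G(4) = mex{} = 0
G(5) = mex{} = 0
G(6) = mex{0} = 1
G(7) = mex{0} = 1
G(8) = mex{0} = 1
G(9) = mex{0,0} = 1
G(10) = mex{0,0} = 1
G(11) = mex{0,0} = 1
G(12) = mex{1,0} = 2
G(13) = mex{1,0} = 2
G(14) = mex{1,0} = 2
G(15) = mex{1,1} = 0
G(16) = mex{1,1} = 0
G(17) = mex{1,1} = 0
G(18) = mex{2,1} = 0
G(19) = mex{2,1} = 0
G(20) = mex{2,1} = 0
G(21) = mex{0,2} = 1
G_A(21) = 1.
Heap B, S = {2, 4, 5, 6}:
G(0) = 0
G(1) = mex{} = 0
G(2) = mex{0} = 1
G(3) = mex{0} = 1
G(4) = mex{1,0} = 2
G(5) = mex{1,0,0} = 2
G(6) = mex{2,1,0,0} = 3
G(7) = mex{2,1,1,0} = 3
G(8) = mex{3,2,1,1} = 0
G(9) = mex{3,2,2,1} = 0
G(10) = mex{0,3,2,2} = 1
G(11) = mex{0,3,3,2} = 1
G_B(11) = 1.
Combined Grundy value = 1 ⊕ 1 = 0.
A winning move leaves total XOR = 0, i.e. changes one component's Grundy value g to g ⊕ X where X is the current total.
Heap A: target g' = 1⊕0 = 1, but every legal move changes the Grundy value (mex property), so 0 moves.
Heap B: target g' = 1⊕0 = 1, but every legal move changes the Grundy value (mex property), so 0 moves.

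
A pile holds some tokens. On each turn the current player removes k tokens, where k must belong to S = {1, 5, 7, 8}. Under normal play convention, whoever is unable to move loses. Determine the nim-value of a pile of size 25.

2

G(0) = 0
G(1) = mex{0} = 1
G(2) = mex{1} = 0
G(3) = mex{0} = 1
G(4) = mex{1} = 0
G(5) = mex{0,0} = 1
G(6) = mex{1,1} = 0
G(7) = mex{0,0,0} = 1
G(8) = mex{1,1,1,0} = 2
G(9) = mex{2,0,0,1} = 3
G(10) = mex{3,1,1,0} = 2
G(11) = mex{2,0,0,1} = 3
G(12) = mex{3,1,1,0} = 2
G(13) = mex{2,2,0,1} = 3
G(14) = mex{3,3,1,0} = 2
G(15) = mex{2,2,2,1} = 0
G(16) = mex{0,3,3,2} = 1
G(17) = mex{1,2,2,3} = 0
G(18) = mex{0,3,3,2} = 1
G(19) = mex{1,2,2,3} = 0
G(20) = mex{0,0,3,2} = 1
G(21) = mex{1,1,2,3} = 0
G(22) = mex{0,0,0,2} = 1
G(23) = mex{1,1,1,0} = 2
G(24) = mex{2,0,0,1} = 3
G(25) = mex{3,1,1,0} = 2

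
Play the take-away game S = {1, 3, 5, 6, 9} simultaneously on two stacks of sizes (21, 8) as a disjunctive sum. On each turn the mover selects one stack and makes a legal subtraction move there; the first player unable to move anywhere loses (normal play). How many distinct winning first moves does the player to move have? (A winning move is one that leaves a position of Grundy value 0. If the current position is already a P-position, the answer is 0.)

3

All stacks use S = {1, 3, 5, 6, 9}:
n :  0  1  2  3  4  5  6  7  8  9 10 11 12 13 14 15 16 17 18 19 20 21
G :  0  1  0  1  0  1  2  3  2  3  2  3  0  1  0  1  0  1  2  3  2  3
Stack A: G(21) = 3.
Stack B: G(8) = 2.
Combined Grundy value = 3 ⊕ 2 = 1.
A winning move leaves total XOR = 0, i.e. changes one component's Grundy value g to g ⊕ X where X is the current total.
Stack A: need g' = 3⊕1 = 2. Options: 21−1→G=2, 21−3→G=2, 21−5→G=0, 21−6→G=1, 21−9→G=0. Hits: 2.
Stack B: need g' = 2⊕1 = 3. Options: 8−1→G=3, 8−3→G=1, 8−5→G=1, 8−6→G=0. Hits: 1.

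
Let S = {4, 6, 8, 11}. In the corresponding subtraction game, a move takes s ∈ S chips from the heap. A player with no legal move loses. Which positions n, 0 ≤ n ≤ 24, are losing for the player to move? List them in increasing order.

n :  0  1  2  3  4  5  6  7  8  9 10 11 12 13 14 15 16 17 18 19 20 21 22 23 24
G :  0  0  0  0  1  1  1  1  2  2  2  2  3  3  3  0  0  0  0  1  1  1  1  2  2
P-positions are exactly the n with G(n) = 0.

0, 1, 2, 3, 15, 16, 17, 18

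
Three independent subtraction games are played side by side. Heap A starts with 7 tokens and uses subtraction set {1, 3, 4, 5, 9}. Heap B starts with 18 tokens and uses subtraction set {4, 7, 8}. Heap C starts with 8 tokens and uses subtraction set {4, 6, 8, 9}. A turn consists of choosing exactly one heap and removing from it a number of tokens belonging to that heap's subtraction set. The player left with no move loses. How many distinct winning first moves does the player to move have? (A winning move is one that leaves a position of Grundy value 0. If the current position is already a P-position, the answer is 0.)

0

Heap A, S = {1, 3, 4, 5, 9}:
G(0) = 0
G(1) = mex{0} = 1
G(2) = mex{1} = 0
G(3) = mex{0,0} = 1
G(4) = mex{1,1,0} = 2
G(5) = mex{2,0,1,0} = 3
G(6) = mex{3,1,0,1} = 2
G(7) = mex{2,2,1,0} = 3
G_A(7) = 3.
Heap B, S = {4, 7, 8}:
G(0) = 0
G(1) = mex{} = 0
G(2) = mex{} = 0
G(3) = mex{} = 0
G(4) = mex{0} = 1
G(5) = mex{0} = 1
G(6) = mex{0} = 1
G(7) = mex{0,0} = 1
G(8) = mex{1,0,0} = 2
G(9) = mex{1,0,0} = 2
G(10) = mex{1,0,0} = 2
G(11) = mex{1,1,0} = 2
G(12) = mex{2,1,1} = 0
G(13) = mex{2,1,1} = 0
G(14) = mex{2,1,1} = 0
G(15) = mex{2,2,1} = 0
G(16) = mex{0,2,2} = 1
G(17) = mex{0,2,2} = 1
G(18) = mex{0,2,2} = 1
G_B(18) = 1.
Heap C, S = {4, 6, 8, 9}:
G(0) = 0
G(1) = mex{} = 0
G(2) = mex{} = 0
G(3) = mex{} = 0
G(4) = mex{0} = 1
G(5) = mex{0} = 1
G(6) = mex{0,0} = 1
G(7) = mex{0,0} = 1
G(8) = mex{1,0,0} = 2
G_C(8) = 2.
Combined Grundy value = 3 ⊕ 1 ⊕ 2 = 0.
A winning move leaves total XOR = 0, i.e. changes one component's Grundy value g to g ⊕ X where X is the current total.
Heap A: target g' = 3⊕0 = 3, but every legal move changes the Grundy value (mex property), so 0 moves.
Heap B: target g' = 1⊕0 = 1, but every legal move changes the Grundy value (mex property), so 0 moves.
Heap C: target g' = 2⊕0 = 2, but every legal move changes the Grundy value (mex property), so 0 moves.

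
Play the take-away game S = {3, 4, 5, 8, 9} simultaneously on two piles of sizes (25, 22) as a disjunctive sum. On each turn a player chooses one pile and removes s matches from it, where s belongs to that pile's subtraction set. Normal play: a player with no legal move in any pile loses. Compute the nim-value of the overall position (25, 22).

All piles use S = {3, 4, 5, 8, 9}:
G(0) = 0
G(1) = mex{} = 0
G(2) = mex{} = 0
G(3) = mex{0} = 1
G(4) = mex{0,0} = 1
G(5) = mex{0,0,0} = 1
G(6) = mex{1,0,0} = 2
G(7) = mex{1,1,0} = 2
G(8) = mex{1,1,1,0} = 2
G(9) = mex{2,1,1,0,0} = 3
G(10) = mex{2,2,1,0,0} = 3
G(11) = mex{2,2,2,1,0} = 3
G(12) = mex{3,2,2,1,1} = 0
G(13) = mex{3,3,2,1,1} = 0
G(14) = mex{3,3,3,2,1} = 0
G(15) = mex{0,3,3,2,2} = 1
G(16) = mex{0,0,3,2,2} = 1
G(17) = mex{0,0,0,3,2} = 1
G(18) = mex{1,0,0,3,3} = 2
G(19) = mex{1,1,0,3,3} = 2
G(20) = mex{1,1,1,0,3} = 2
G(21) = mex{2,1,1,0,0} = 3
G(22) = mex{2,2,1,0,0} = 3
G(23) = mex{2,2,2,1,0} = 3
G(24) = mex{3,2,2,1,1} = 0
G(25) = mex{3,3,2,1,1} = 0
Pile A: G(25) = 0.
Pile B: G(22) = 3.
Combined Grundy value = 0 ⊕ 3 = 3.

3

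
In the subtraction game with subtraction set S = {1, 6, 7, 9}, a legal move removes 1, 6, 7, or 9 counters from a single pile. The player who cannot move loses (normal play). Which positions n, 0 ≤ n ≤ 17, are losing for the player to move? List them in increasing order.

0, 2, 4, 12, 14, 16

n :  0  1  2  3  4  5  6  7  8  9 10 11 12 13 14 15 16 17
G :  0  1  0  1  0  1  2  3  2  3  2  3  0  1  0  1  0  1
P-positions are exactly the n with G(n) = 0.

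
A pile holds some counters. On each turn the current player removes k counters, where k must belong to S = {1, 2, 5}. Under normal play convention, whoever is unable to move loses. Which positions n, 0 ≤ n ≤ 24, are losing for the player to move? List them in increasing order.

0, 3, 6, 9, 12, 15, 18, 21, 24

G(0) = 0
G(1) = mex{0} = 1
G(2) = mex{1,0} = 2
G(3) = mex{2,1} = 0
G(4) = mex{0,2} = 1
G(5) = mex{1,0,0} = 2
G(6) = mex{2,1,1} = 0
G(7) = mex{0,2,2} = 1
G(8) = mex{1,0,0} = 2
G(9) = mex{2,1,1} = 0
G(10) = mex{0,2,2} = 1
G(11) = mex{1,0,0} = 2
G(12) = mex{2,1,1} = 0
G(13) = mex{0,2,2} = 1
G(14) = mex{1,0,0} = 2
G(15) = mex{2,1,1} = 0
G(16) = mex{0,2,2} = 1
G(17) = mex{1,0,0} = 2
G(18) = mex{2,1,1} = 0
G(19) = mex{0,2,2} = 1
G(20) = mex{1,0,0} = 2
G(21) = mex{2,1,1} = 0
G(22) = mex{0,2,2} = 1
G(23) = mex{1,0,0} = 2
G(24) = mex{2,1,1} = 0
P-positions are exactly the n with G(n) = 0.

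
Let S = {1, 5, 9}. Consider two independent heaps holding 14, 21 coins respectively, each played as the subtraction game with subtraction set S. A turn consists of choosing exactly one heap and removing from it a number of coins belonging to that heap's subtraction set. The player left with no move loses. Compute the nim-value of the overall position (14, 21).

1

All heaps use S = {1, 5, 9}:
G(0) = 0
G(1) = mex{0} = 1
G(2) = mex{1} = 0
G(3) = mex{0} = 1
G(4) = mex{1} = 0
G(5) = mex{0,0} = 1
G(6) = mex{1,1} = 0
G(7) = mex{0,0} = 1
G(8) = mex{1,1} = 0
G(9) = mex{0,0,0} = 1
G(10) = mex{1,1,1} = 0
G(11) = mex{0,0,0} = 1
G(12) = mex{1,1,1} = 0
G(13) = mex{0,0,0} = 1
G(14) = mex{1,1,1} = 0
G(15) = mex{0,0,0} = 1
G(16) = mex{1,1,1} = 0
G(17) = mex{0,0,0} = 1
G(18) = mex{1,1,1} = 0
G(19) = mex{0,0,0} = 1
G(20) = mex{1,1,1} = 0
G(21) = mex{0,0,0} = 1
Heap A: G(14) = 0.
Heap B: G(21) = 1.
Combined Grundy value = 0 ⊕ 1 = 1.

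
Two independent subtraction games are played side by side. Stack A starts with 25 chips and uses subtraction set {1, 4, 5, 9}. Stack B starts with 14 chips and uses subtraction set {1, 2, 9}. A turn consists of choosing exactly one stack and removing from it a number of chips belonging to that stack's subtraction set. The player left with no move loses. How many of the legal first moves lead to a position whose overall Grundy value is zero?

0

Stack A, S = {1, 4, 5, 9}:
G(0) = 0
G(1) = mex{0} = 1
G(2) = mex{1} = 0
G(3) = mex{0} = 1
G(4) = mex{1,0} = 2
G(5) = mex{2,1,0} = 3
G(6) = mex{3,0,1} = 2
G(7) = mex{2,1,0} = 3
G(8) = mex{3,2,1} = 0
G(9) = mex{0,3,2,0} = 1
G(10) = mex{1,2,3,1} = 0
G(11) = mex{0,3,2,0} = 1
G(12) = mex{1,0,3,1} = 2
G(13) = mex{2,1,0,2} = 3
G(14) = mex{3,0,1,3} = 2
G(15) = mex{2,1,0,2} = 3
G(16) = mex{3,2,1,3} = 0
G(17) = mex{0,3,2,0} = 1
G(18) = mex{1,2,3,1} = 0
G(19) = mex{0,3,2,0} = 1
G(20) = mex{1,0,3,1} = 2
G(21) = mex{2,1,0,2} = 3
G(22) = mex{3,0,1,3} = 2
G(23) = mex{2,1,0,2} = 3
G(24) = mex{3,2,1,3} = 0
G(25) = mex{0,3,2,0} = 1
G_A(25) = 1.
Stack B, S = {1, 2, 9}:
G(0) = 0
G(1) = mex{0} = 1
G(2) = mex{1,0} = 2
G(3) = mex{2,1} = 0
G(4) = mex{0,2} = 1
G(5) = mex{1,0} = 2
G(6) = mex{2,1} = 0
G(7) = mex{0,2} = 1
G(8) = mex{1,0} = 2
G(9) = mex{2,1,0} = 3
G(10) = mex{3,2,1} = 0
G(11) = mex{0,3,2} = 1
G(12) = mex{1,0,0} = 2
G(13) = mex{2,1,1} = 0
G(14) = mex{0,2,2} = 1
G_B(14) = 1.
Combined Grundy value = 1 ⊕ 1 = 0.
A winning move leaves total XOR = 0, i.e. changes one component's Grundy value g to g ⊕ X where X is the current total.
Stack A: target g' = 1⊕0 = 1, but every legal move changes the Grundy value (mex property), so 0 moves.
Stack B: target g' = 1⊕0 = 1, but every legal move changes the Grundy value (mex property), so 0 moves.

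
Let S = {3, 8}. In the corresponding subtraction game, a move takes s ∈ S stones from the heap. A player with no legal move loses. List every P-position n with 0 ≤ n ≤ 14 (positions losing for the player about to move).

0, 1, 2, 6, 7, 11, 12, 13

n :  0  1  2  3  4  5  6  7  8  9 10 11 12 13 14
G :  0  0  0  1  1  1  0  0  2  1  1  0  0  0  1
P-positions are exactly the n with G(n) = 0.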